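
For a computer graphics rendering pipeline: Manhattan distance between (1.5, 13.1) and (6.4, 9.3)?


|1.5-6.4| + |13.1-9.3| = 4.9 + 3.8 = 8.7

8.7


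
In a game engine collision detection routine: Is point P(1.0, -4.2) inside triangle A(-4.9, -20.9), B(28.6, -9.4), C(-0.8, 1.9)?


Cross products: AB x AP = 491.6, BC x BP = 159, CA x CP = 66.05
All same sign? yes

Yes, inside


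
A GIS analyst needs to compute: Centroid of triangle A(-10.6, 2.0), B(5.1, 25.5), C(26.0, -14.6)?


Centroid = ((x_A+x_B+x_C)/3, (y_A+y_B+y_C)/3)
= (((-10.6)+5.1+26)/3, (2+25.5+(-14.6))/3)
= (6.8333, 4.3)

(6.8333, 4.3)


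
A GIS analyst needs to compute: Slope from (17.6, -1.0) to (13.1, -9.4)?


slope = (y2-y1)/(x2-x1) = ((-9.4)-(-1))/(13.1-17.6) = (-8.4)/(-4.5) = 1.8667

1.8667


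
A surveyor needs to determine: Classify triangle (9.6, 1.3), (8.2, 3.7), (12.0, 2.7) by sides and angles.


Side lengths squared: AB^2=7.72, BC^2=15.44, CA^2=7.72
Sorted: [7.72, 7.72, 15.44]
By sides: Isosceles, By angles: Right

Isosceles, Right


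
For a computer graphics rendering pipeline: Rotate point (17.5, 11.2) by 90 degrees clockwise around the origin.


90° CW: (x,y) -> (y, -x)
(17.5,11.2) -> (11.2, -17.5)

(11.2, -17.5)


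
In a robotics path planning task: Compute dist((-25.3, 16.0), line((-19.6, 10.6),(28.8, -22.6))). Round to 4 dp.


|cross product| = 72.12
|line direction| = sqrt(3444.8) = 58.6924
Distance = 72.12/sqrt(3444.8) = 1.2288

1.2288


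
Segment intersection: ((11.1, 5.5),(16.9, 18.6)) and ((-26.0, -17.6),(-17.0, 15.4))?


Cross products: d1=-1016.4, d2=-1089.9, d3=352.03, d4=425.53
d1*d2 < 0 and d3*d4 < 0? no

No, they don't intersect


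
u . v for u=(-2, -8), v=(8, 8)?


u . v = u_x*v_x + u_y*v_y = (-2)*8 + (-8)*8
= (-16) + (-64) = -80

-80


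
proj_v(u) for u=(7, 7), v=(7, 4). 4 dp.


u.v = 77, |v| = sqrt(65) = 8.0623
Scalar projection = u.v / |v| = 77 / sqrt(65) = 9.5507

9.5507


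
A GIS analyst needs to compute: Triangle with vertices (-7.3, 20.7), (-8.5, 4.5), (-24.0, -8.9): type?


Side lengths squared: AB^2=263.88, BC^2=419.81, CA^2=1155.05
Sorted: [263.88, 419.81, 1155.05]
By sides: Scalene, By angles: Obtuse

Scalene, Obtuse


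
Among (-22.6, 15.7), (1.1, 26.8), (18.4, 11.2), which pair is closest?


d(P0,P1) = 26.1706, d(P0,P2) = 41.2462, d(P1,P2) = 23.2948
Closest: P1 and P2

Closest pair: (1.1, 26.8) and (18.4, 11.2), distance = 23.2948


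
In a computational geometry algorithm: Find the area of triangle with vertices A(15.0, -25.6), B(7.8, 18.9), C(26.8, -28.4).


Area = |x_A(y_B-y_C) + x_B(y_C-y_A) + x_C(y_A-y_B)|/2
= |709.5 + (-21.84) + (-1192.6)|/2
= 504.94/2 = 252.47

252.47


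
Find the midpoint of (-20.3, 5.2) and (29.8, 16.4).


M = (((-20.3)+29.8)/2, (5.2+16.4)/2)
= (4.75, 10.8)

(4.75, 10.8)


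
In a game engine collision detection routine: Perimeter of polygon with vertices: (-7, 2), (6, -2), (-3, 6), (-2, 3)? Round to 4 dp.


Sides: (-7, 2)->(6, -2): sqrt(185) = 13.601471, (6, -2)->(-3, 6): sqrt(145) = 12.041595, (-3, 6)->(-2, 3): sqrt(10) = 3.162278, (-2, 3)->(-7, 2): sqrt(26) = 5.09902
Sum = 33.904364
Perimeter = 33.9044

33.9044


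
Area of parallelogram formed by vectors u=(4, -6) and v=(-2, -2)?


|u x v| = |4*(-2) - (-6)*(-2)|
= |(-8) - 12| = 20

20


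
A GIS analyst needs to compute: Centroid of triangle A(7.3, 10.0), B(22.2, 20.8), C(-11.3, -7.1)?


Centroid = ((x_A+x_B+x_C)/3, (y_A+y_B+y_C)/3)
= ((7.3+22.2+(-11.3))/3, (10+20.8+(-7.1))/3)
= (6.0667, 7.9)

(6.0667, 7.9)


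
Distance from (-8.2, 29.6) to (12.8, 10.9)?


dx=21, dy=-18.7
d^2 = 21^2 + (-18.7)^2 = 790.69
d = sqrt(790.69) = 28.1192

28.1192


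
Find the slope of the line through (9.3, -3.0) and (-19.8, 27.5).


slope = (y2-y1)/(x2-x1) = (27.5-(-3))/((-19.8)-9.3) = 30.5/(-29.1) = -1.0481

-1.0481


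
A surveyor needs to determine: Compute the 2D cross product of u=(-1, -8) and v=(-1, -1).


u x v = u_x*v_y - u_y*v_x = (-1)*(-1) - (-8)*(-1)
= 1 - 8 = -7

-7


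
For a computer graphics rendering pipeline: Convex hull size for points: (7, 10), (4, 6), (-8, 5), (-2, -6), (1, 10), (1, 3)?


Convex hull vertices (CCW): (-8, 5), (-2, -6), (7, 10), (1, 10)
Count = 4

4


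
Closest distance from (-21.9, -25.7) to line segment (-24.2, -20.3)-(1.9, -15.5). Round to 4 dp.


Project P onto AB: t = 0.0484 (clamped to [0,1])
Closest point on segment: (-22.9359, -20.0675)
Distance: 5.7269

5.7269


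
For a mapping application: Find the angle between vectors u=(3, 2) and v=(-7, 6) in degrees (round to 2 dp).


u.v = -9, |u| = sqrt(13) = 3.6056, |v| = sqrt(85) = 9.2195
cos(theta) = u.v/(|u||v|) = -9/sqrt(1105) = -0.270746
theta = acos(-0.270746) = 105.71 degrees

105.71 degrees


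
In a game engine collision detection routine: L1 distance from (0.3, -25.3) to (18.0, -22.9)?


|0.3-18| + |(-25.3)-(-22.9)| = 17.7 + 2.4 = 20.1

20.1


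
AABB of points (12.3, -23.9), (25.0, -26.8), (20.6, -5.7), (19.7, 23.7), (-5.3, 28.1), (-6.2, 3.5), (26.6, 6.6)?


x range: [-6.2, 26.6]
y range: [-26.8, 28.1]
Bounding box: (-6.2,-26.8) to (26.6,28.1)

(-6.2,-26.8) to (26.6,28.1)


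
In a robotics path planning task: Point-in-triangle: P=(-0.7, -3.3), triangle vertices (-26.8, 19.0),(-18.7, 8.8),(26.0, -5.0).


Cross products: AB x AP = 85.59, BC x BP = -292.47, CA x CP = 551.04
All same sign? no

No, outside


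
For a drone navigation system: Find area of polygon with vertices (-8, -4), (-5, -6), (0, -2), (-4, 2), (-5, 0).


Shoelace sum: ((-8)*(-6) - (-5)*(-4)) + ((-5)*(-2) - 0*(-6)) + (0*2 - (-4)*(-2)) + ((-4)*0 - (-5)*2) + ((-5)*(-4) - (-8)*0)
= 60
Area = |60|/2 = 30

30


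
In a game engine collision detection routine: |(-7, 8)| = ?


|u| = sqrt((-7)^2 + 8^2) = sqrt(113) = 10.6301

10.6301


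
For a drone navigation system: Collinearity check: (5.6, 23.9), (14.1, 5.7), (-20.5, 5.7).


Cross product: (14.1-5.6)*(5.7-23.9) - (5.7-23.9)*((-20.5)-5.6)
= -629.72

No, not collinear


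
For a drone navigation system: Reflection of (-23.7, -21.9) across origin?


Reflection over origin: (x,y) -> (-x,-y)
(-23.7, -21.9) -> (23.7, 21.9)

(23.7, 21.9)


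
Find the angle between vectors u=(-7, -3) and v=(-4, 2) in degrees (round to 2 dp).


u.v = 22, |u| = sqrt(58) = 7.6158, |v| = sqrt(20) = 4.4721
cos(theta) = u.v/(|u||v|) = 22/sqrt(1160) = 0.645942
theta = acos(0.645942) = 49.76 degrees

49.76 degrees


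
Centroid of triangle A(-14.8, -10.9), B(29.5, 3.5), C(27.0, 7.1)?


Centroid = ((x_A+x_B+x_C)/3, (y_A+y_B+y_C)/3)
= (((-14.8)+29.5+27)/3, ((-10.9)+3.5+7.1)/3)
= (13.9, -0.1)

(13.9, -0.1)


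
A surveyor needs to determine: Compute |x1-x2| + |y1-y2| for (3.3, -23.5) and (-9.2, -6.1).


|3.3-(-9.2)| + |(-23.5)-(-6.1)| = 12.5 + 17.4 = 29.9

29.9


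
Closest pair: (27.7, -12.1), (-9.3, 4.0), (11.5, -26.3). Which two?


d(P0,P1) = 40.3511, d(P0,P2) = 21.5425, d(P1,P2) = 36.7523
Closest: P0 and P2

Closest pair: (27.7, -12.1) and (11.5, -26.3), distance = 21.5425


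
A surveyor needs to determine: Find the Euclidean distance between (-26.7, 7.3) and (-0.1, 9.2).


dx=26.6, dy=1.9
d^2 = 26.6^2 + 1.9^2 = 711.17
d = sqrt(711.17) = 26.6678

26.6678


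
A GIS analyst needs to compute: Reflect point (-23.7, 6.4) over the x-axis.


Reflection over x-axis: (x,y) -> (x,-y)
(-23.7, 6.4) -> (-23.7, -6.4)

(-23.7, -6.4)


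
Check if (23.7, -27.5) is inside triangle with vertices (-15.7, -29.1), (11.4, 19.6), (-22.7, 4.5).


Cross products: AB x AP = -1875.42, BC x BP = 1791.84, CA x CP = 1335.04
All same sign? no

No, outside


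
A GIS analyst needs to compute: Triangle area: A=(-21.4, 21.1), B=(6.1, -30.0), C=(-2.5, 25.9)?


Area = |x_A(y_B-y_C) + x_B(y_C-y_A) + x_C(y_A-y_B)|/2
= |1196.26 + 29.28 + (-127.75)|/2
= 1097.79/2 = 548.895

548.895


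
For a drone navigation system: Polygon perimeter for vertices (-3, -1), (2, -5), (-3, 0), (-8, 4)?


Sides: (-3, -1)->(2, -5): sqrt(41) = 6.403124, (2, -5)->(-3, 0): sqrt(50) = 7.071068, (-3, 0)->(-8, 4): sqrt(41) = 6.403124, (-8, 4)->(-3, -1): sqrt(50) = 7.071068
Sum = 26.948384
Perimeter = 26.9484

26.9484


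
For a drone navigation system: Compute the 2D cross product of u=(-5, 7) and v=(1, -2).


u x v = u_x*v_y - u_y*v_x = (-5)*(-2) - 7*1
= 10 - 7 = 3

3


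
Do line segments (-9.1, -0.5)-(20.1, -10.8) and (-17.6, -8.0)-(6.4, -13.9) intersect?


Cross products: d1=230.15, d2=155.23, d3=-306.55, d4=-231.63
d1*d2 < 0 and d3*d4 < 0? no

No, they don't intersect


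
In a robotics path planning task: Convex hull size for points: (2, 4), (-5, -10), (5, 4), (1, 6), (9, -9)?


Convex hull vertices (CCW): (-5, -10), (9, -9), (5, 4), (1, 6)
Count = 4

4


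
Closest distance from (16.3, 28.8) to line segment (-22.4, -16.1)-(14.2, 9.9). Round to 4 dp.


Project P onto AB: t = 1 (clamped to [0,1])
Closest point on segment: (14.2, 9.9)
Distance: 19.0163

19.0163


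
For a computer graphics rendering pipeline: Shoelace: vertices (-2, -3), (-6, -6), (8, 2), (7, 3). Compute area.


Shoelace sum: ((-2)*(-6) - (-6)*(-3)) + ((-6)*2 - 8*(-6)) + (8*3 - 7*2) + (7*(-3) - (-2)*3)
= 25
Area = |25|/2 = 12.5

12.5


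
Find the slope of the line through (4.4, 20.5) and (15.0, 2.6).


slope = (y2-y1)/(x2-x1) = (2.6-20.5)/(15-4.4) = (-17.9)/10.6 = -1.6887

-1.6887


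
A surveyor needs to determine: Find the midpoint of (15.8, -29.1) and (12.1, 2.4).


M = ((15.8+12.1)/2, ((-29.1)+2.4)/2)
= (13.95, -13.35)

(13.95, -13.35)


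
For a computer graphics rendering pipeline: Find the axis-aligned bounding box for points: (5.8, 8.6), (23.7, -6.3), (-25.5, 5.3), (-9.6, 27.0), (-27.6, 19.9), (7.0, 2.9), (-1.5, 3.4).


x range: [-27.6, 23.7]
y range: [-6.3, 27]
Bounding box: (-27.6,-6.3) to (23.7,27)

(-27.6,-6.3) to (23.7,27)


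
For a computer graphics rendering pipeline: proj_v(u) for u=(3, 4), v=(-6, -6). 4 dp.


u.v = -42, |v| = sqrt(72) = 8.4853
Scalar projection = u.v / |v| = -42 / sqrt(72) = -4.9497

-4.9497


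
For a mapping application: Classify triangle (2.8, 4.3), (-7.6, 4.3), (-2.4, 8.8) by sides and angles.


Side lengths squared: AB^2=108.16, BC^2=47.29, CA^2=47.29
Sorted: [47.29, 47.29, 108.16]
By sides: Isosceles, By angles: Obtuse

Isosceles, Obtuse


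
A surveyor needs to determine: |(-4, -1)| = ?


|u| = sqrt((-4)^2 + (-1)^2) = sqrt(17) = 4.1231

4.1231


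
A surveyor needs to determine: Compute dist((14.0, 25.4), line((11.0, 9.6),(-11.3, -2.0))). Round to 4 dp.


|cross product| = 317.54
|line direction| = sqrt(631.85) = 25.1366
Distance = 317.54/sqrt(631.85) = 12.6326

12.6326


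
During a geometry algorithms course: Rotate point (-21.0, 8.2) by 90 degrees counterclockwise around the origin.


90° CCW: (x,y) -> (-y, x)
(-21,8.2) -> (-8.2, -21)

(-8.2, -21)


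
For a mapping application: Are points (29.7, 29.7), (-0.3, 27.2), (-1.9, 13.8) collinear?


Cross product: ((-0.3)-29.7)*(13.8-29.7) - (27.2-29.7)*((-1.9)-29.7)
= 398

No, not collinear


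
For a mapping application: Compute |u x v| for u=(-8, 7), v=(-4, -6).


|u x v| = |(-8)*(-6) - 7*(-4)|
= |48 - (-28)| = 76

76


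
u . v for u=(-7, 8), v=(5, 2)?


u . v = u_x*v_x + u_y*v_y = (-7)*5 + 8*2
= (-35) + 16 = -19

-19


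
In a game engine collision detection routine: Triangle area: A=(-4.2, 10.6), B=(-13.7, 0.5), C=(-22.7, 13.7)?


Area = |x_A(y_B-y_C) + x_B(y_C-y_A) + x_C(y_A-y_B)|/2
= |55.44 + (-42.47) + (-229.27)|/2
= 216.3/2 = 108.15

108.15


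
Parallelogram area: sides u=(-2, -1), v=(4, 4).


|u x v| = |(-2)*4 - (-1)*4|
= |(-8) - (-4)| = 4

4


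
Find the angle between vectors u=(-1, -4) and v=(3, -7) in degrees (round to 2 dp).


u.v = 25, |u| = sqrt(17) = 4.1231, |v| = sqrt(58) = 7.6158
cos(theta) = u.v/(|u||v|) = 25/sqrt(986) = 0.796162
theta = acos(0.796162) = 37.23 degrees

37.23 degrees


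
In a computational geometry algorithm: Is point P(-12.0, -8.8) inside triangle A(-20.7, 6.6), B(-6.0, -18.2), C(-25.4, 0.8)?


Cross products: AB x AP = -10.62, BC x BP = -68.36, CA x CP = -122.84
All same sign? yes

Yes, inside


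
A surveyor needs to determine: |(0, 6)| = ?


|u| = sqrt(0^2 + 6^2) = sqrt(36) = 6

6


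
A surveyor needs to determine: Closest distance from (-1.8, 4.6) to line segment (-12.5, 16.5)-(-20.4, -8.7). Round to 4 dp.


Project P onto AB: t = 0.3088 (clamped to [0,1])
Closest point on segment: (-14.9393, 8.7191)
Distance: 13.7698

13.7698


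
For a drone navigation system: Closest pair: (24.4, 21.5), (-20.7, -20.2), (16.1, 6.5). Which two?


d(P0,P1) = 61.4239, d(P0,P2) = 17.1432, d(P1,P2) = 45.4657
Closest: P0 and P2

Closest pair: (24.4, 21.5) and (16.1, 6.5), distance = 17.1432


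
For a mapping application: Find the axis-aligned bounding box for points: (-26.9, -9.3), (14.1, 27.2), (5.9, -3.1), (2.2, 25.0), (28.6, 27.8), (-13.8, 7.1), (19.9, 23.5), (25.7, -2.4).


x range: [-26.9, 28.6]
y range: [-9.3, 27.8]
Bounding box: (-26.9,-9.3) to (28.6,27.8)

(-26.9,-9.3) to (28.6,27.8)


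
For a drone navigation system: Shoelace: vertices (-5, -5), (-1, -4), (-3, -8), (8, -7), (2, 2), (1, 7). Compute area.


Shoelace sum: ((-5)*(-4) - (-1)*(-5)) + ((-1)*(-8) - (-3)*(-4)) + ((-3)*(-7) - 8*(-8)) + (8*2 - 2*(-7)) + (2*7 - 1*2) + (1*(-5) - (-5)*7)
= 168
Area = |168|/2 = 84

84


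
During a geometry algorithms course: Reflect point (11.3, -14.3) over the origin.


Reflection over origin: (x,y) -> (-x,-y)
(11.3, -14.3) -> (-11.3, 14.3)

(-11.3, 14.3)


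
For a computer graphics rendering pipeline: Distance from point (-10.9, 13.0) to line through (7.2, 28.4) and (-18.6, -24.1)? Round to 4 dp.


|cross product| = 552.93
|line direction| = sqrt(3421.89) = 58.4969
Distance = 552.93/sqrt(3421.89) = 9.4523

9.4523


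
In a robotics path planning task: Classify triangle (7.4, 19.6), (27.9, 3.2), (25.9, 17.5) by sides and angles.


Side lengths squared: AB^2=689.21, BC^2=208.49, CA^2=346.66
Sorted: [208.49, 346.66, 689.21]
By sides: Scalene, By angles: Obtuse

Scalene, Obtuse


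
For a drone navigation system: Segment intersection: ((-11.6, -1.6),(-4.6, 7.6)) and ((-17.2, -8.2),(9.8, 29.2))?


Cross products: d1=-31.24, d2=-44.64, d3=5.32, d4=18.72
d1*d2 < 0 and d3*d4 < 0? no

No, they don't intersect


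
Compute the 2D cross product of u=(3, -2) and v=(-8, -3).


u x v = u_x*v_y - u_y*v_x = 3*(-3) - (-2)*(-8)
= (-9) - 16 = -25

-25


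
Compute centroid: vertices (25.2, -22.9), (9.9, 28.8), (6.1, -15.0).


Centroid = ((x_A+x_B+x_C)/3, (y_A+y_B+y_C)/3)
= ((25.2+9.9+6.1)/3, ((-22.9)+28.8+(-15))/3)
= (13.7333, -3.0333)

(13.7333, -3.0333)


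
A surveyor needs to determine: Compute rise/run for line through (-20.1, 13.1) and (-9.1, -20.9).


slope = (y2-y1)/(x2-x1) = ((-20.9)-13.1)/((-9.1)-(-20.1)) = (-34)/11 = -3.0909

-3.0909


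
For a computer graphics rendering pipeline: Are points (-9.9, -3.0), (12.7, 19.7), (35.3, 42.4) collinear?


Cross product: (12.7-(-9.9))*(42.4-(-3)) - (19.7-(-3))*(35.3-(-9.9))
= 0

Yes, collinear


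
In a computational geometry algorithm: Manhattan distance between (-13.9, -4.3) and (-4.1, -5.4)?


|(-13.9)-(-4.1)| + |(-4.3)-(-5.4)| = 9.8 + 1.1 = 10.9

10.9


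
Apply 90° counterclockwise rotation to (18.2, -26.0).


90° CCW: (x,y) -> (-y, x)
(18.2,-26) -> (26, 18.2)

(26, 18.2)


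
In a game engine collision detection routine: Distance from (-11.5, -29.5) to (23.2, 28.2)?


dx=34.7, dy=57.7
d^2 = 34.7^2 + 57.7^2 = 4533.38
d = sqrt(4533.38) = 67.3304

67.3304


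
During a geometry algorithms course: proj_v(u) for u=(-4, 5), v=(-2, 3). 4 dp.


u.v = 23, |v| = sqrt(13) = 3.6056
Scalar projection = u.v / |v| = 23 / sqrt(13) = 6.3791

6.3791


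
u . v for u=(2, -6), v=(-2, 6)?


u . v = u_x*v_x + u_y*v_y = 2*(-2) + (-6)*6
= (-4) + (-36) = -40

-40


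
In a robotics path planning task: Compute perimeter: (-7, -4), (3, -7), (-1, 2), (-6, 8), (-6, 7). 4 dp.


Sides: (-7, -4)->(3, -7): sqrt(109) = 10.440307, (3, -7)->(-1, 2): sqrt(97) = 9.848858, (-1, 2)->(-6, 8): sqrt(61) = 7.81025, (-6, 8)->(-6, 7): sqrt(1) = 1, (-6, 7)->(-7, -4): sqrt(122) = 11.045361
Sum = 40.144776
Perimeter = 40.1448

40.1448


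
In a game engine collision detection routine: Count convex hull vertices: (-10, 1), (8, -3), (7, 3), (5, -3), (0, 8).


Convex hull vertices (CCW): (-10, 1), (5, -3), (8, -3), (7, 3), (0, 8)
Count = 5

5


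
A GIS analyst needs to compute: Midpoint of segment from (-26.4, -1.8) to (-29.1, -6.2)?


M = (((-26.4)+(-29.1))/2, ((-1.8)+(-6.2))/2)
= (-27.75, -4)

(-27.75, -4)


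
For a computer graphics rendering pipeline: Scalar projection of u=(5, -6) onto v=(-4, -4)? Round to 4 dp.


u.v = 4, |v| = sqrt(32) = 5.6569
Scalar projection = u.v / |v| = 4 / sqrt(32) = 0.7071

0.7071


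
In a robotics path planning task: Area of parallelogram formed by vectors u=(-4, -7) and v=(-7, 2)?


|u x v| = |(-4)*2 - (-7)*(-7)|
= |(-8) - 49| = 57

57


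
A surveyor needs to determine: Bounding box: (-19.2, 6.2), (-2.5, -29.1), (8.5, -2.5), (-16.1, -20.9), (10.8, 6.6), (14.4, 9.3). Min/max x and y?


x range: [-19.2, 14.4]
y range: [-29.1, 9.3]
Bounding box: (-19.2,-29.1) to (14.4,9.3)

(-19.2,-29.1) to (14.4,9.3)


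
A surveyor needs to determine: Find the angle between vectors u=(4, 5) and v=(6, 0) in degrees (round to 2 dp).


u.v = 24, |u| = sqrt(41) = 6.4031, |v| = sqrt(36) = 6
cos(theta) = u.v/(|u||v|) = 24/sqrt(1476) = 0.624695
theta = acos(0.624695) = 51.34 degrees

51.34 degrees


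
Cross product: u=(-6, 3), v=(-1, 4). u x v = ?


u x v = u_x*v_y - u_y*v_x = (-6)*4 - 3*(-1)
= (-24) - (-3) = -21

-21


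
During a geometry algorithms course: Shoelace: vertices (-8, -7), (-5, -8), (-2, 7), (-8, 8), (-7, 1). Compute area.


Shoelace sum: ((-8)*(-8) - (-5)*(-7)) + ((-5)*7 - (-2)*(-8)) + ((-2)*8 - (-8)*7) + ((-8)*1 - (-7)*8) + ((-7)*(-7) - (-8)*1)
= 123
Area = |123|/2 = 61.5

61.5


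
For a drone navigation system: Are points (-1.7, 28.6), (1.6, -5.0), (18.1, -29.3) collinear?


Cross product: (1.6-(-1.7))*((-29.3)-28.6) - ((-5)-28.6)*(18.1-(-1.7))
= 474.21

No, not collinear


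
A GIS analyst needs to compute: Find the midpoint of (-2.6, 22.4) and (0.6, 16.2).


M = (((-2.6)+0.6)/2, (22.4+16.2)/2)
= (-1, 19.3)

(-1, 19.3)


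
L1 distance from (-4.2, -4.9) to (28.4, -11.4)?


|(-4.2)-28.4| + |(-4.9)-(-11.4)| = 32.6 + 6.5 = 39.1

39.1


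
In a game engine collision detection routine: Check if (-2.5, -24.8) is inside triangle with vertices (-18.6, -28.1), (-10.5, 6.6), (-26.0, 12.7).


Cross products: AB x AP = -531.94, BC x BP = 437.9, CA x CP = 681.3
All same sign? no

No, outside


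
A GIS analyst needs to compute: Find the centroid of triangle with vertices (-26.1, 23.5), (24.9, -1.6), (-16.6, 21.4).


Centroid = ((x_A+x_B+x_C)/3, (y_A+y_B+y_C)/3)
= (((-26.1)+24.9+(-16.6))/3, (23.5+(-1.6)+21.4)/3)
= (-5.9333, 14.4333)

(-5.9333, 14.4333)


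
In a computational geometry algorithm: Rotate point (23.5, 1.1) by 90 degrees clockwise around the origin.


90° CW: (x,y) -> (y, -x)
(23.5,1.1) -> (1.1, -23.5)

(1.1, -23.5)


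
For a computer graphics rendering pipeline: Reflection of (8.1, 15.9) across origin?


Reflection over origin: (x,y) -> (-x,-y)
(8.1, 15.9) -> (-8.1, -15.9)

(-8.1, -15.9)


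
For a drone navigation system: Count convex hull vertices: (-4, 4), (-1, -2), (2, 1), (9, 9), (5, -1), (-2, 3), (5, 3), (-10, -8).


Convex hull vertices (CCW): (-10, -8), (5, -1), (9, 9), (-4, 4)
Count = 4

4


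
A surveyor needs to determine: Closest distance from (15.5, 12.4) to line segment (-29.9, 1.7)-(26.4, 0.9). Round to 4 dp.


Project P onto AB: t = 0.8035 (clamped to [0,1])
Closest point on segment: (15.3388, 1.0572)
Distance: 11.344

11.344


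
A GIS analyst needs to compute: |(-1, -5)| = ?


|u| = sqrt((-1)^2 + (-5)^2) = sqrt(26) = 5.099

5.099


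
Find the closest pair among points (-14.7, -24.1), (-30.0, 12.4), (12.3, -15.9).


d(P0,P1) = 39.577, d(P0,P2) = 28.2177, d(P1,P2) = 50.8938
Closest: P0 and P2

Closest pair: (-14.7, -24.1) and (12.3, -15.9), distance = 28.2177


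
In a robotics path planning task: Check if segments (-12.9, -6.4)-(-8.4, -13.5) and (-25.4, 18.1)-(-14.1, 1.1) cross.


Cross products: d1=-64.35, d2=-68.08, d3=21.5, d4=25.23
d1*d2 < 0 and d3*d4 < 0? no

No, they don't intersect


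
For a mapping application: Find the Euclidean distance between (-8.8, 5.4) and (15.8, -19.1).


dx=24.6, dy=-24.5
d^2 = 24.6^2 + (-24.5)^2 = 1205.41
d = sqrt(1205.41) = 34.719

34.719


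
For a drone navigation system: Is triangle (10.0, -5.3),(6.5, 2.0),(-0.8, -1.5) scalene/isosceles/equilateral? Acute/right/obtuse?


Side lengths squared: AB^2=65.54, BC^2=65.54, CA^2=131.08
Sorted: [65.54, 65.54, 131.08]
By sides: Isosceles, By angles: Right

Isosceles, Right


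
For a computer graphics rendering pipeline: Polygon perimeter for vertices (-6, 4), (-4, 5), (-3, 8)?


Sides: (-6, 4)->(-4, 5): sqrt(5) = 2.236068, (-4, 5)->(-3, 8): sqrt(10) = 3.162278, (-3, 8)->(-6, 4): sqrt(25) = 5
Sum = 10.398346
Perimeter = 10.3983

10.3983


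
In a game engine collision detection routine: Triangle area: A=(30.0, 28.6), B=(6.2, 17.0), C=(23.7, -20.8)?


Area = |x_A(y_B-y_C) + x_B(y_C-y_A) + x_C(y_A-y_B)|/2
= |1134 + (-306.28) + 274.92|/2
= 1102.64/2 = 551.32

551.32


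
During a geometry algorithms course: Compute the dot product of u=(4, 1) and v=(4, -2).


u . v = u_x*v_x + u_y*v_y = 4*4 + 1*(-2)
= 16 + (-2) = 14

14


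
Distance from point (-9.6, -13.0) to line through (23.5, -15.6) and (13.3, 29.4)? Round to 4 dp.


|cross product| = 1462.98
|line direction| = sqrt(2129.04) = 46.1415
Distance = 1462.98/sqrt(2129.04) = 31.7064

31.7064


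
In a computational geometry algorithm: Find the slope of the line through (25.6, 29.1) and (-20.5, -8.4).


slope = (y2-y1)/(x2-x1) = ((-8.4)-29.1)/((-20.5)-25.6) = (-37.5)/(-46.1) = 0.8134

0.8134


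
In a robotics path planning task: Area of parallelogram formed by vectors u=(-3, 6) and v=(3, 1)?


|u x v| = |(-3)*1 - 6*3|
= |(-3) - 18| = 21

21


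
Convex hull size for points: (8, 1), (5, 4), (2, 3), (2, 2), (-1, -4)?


Convex hull vertices (CCW): (-1, -4), (8, 1), (5, 4), (2, 3)
Count = 4

4


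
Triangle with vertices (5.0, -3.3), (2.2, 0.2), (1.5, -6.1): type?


Side lengths squared: AB^2=20.09, BC^2=40.18, CA^2=20.09
Sorted: [20.09, 20.09, 40.18]
By sides: Isosceles, By angles: Right

Isosceles, Right


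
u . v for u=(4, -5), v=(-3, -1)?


u . v = u_x*v_x + u_y*v_y = 4*(-3) + (-5)*(-1)
= (-12) + 5 = -7

-7


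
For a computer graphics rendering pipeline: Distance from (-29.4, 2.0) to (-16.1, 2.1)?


dx=13.3, dy=0.1
d^2 = 13.3^2 + 0.1^2 = 176.9
d = sqrt(176.9) = 13.3004

13.3004


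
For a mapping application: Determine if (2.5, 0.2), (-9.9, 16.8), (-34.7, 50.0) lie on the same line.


Cross product: ((-9.9)-2.5)*(50-0.2) - (16.8-0.2)*((-34.7)-2.5)
= 0

Yes, collinear


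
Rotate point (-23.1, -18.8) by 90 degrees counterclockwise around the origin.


90° CCW: (x,y) -> (-y, x)
(-23.1,-18.8) -> (18.8, -23.1)

(18.8, -23.1)


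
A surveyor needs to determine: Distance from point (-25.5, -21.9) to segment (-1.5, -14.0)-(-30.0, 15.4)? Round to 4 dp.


Project P onto AB: t = 0.2694 (clamped to [0,1])
Closest point on segment: (-9.1789, -6.0786)
Distance: 22.7309

22.7309


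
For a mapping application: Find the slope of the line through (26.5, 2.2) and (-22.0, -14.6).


slope = (y2-y1)/(x2-x1) = ((-14.6)-2.2)/((-22)-26.5) = (-16.8)/(-48.5) = 0.3464

0.3464


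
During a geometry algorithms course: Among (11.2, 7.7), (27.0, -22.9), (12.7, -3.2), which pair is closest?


d(P0,P1) = 34.4384, d(P0,P2) = 11.0027, d(P1,P2) = 24.343
Closest: P0 and P2

Closest pair: (11.2, 7.7) and (12.7, -3.2), distance = 11.0027


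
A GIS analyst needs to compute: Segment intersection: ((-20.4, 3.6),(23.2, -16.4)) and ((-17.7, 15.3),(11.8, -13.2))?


Cross products: d1=-422.1, d2=230.5, d3=564.12, d4=-88.48
d1*d2 < 0 and d3*d4 < 0? yes

Yes, they intersect


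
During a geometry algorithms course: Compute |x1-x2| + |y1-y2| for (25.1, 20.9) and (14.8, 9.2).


|25.1-14.8| + |20.9-9.2| = 10.3 + 11.7 = 22

22


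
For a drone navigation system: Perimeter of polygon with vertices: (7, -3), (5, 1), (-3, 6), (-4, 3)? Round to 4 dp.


Sides: (7, -3)->(5, 1): sqrt(20) = 4.472136, (5, 1)->(-3, 6): sqrt(89) = 9.433981, (-3, 6)->(-4, 3): sqrt(10) = 3.162278, (-4, 3)->(7, -3): sqrt(157) = 12.529964
Sum = 29.598359
Perimeter = 29.5984

29.5984


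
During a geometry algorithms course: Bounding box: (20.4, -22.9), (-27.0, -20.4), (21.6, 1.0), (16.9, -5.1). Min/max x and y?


x range: [-27, 21.6]
y range: [-22.9, 1]
Bounding box: (-27,-22.9) to (21.6,1)

(-27,-22.9) to (21.6,1)


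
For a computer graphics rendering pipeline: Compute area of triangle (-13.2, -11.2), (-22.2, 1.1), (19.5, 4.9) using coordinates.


Area = |x_A(y_B-y_C) + x_B(y_C-y_A) + x_C(y_A-y_B)|/2
= |50.16 + (-357.42) + (-239.85)|/2
= 547.11/2 = 273.555

273.555


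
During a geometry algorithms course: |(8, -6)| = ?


|u| = sqrt(8^2 + (-6)^2) = sqrt(100) = 10

10


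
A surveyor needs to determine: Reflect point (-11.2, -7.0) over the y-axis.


Reflection over y-axis: (x,y) -> (-x,y)
(-11.2, -7) -> (11.2, -7)

(11.2, -7)


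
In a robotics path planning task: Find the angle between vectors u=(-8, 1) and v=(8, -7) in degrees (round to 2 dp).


u.v = -71, |u| = sqrt(65) = 8.0623, |v| = sqrt(113) = 10.6301
cos(theta) = u.v/(|u||v|) = -71/sqrt(7345) = -0.828443
theta = acos(-0.828443) = 145.94 degrees

145.94 degrees


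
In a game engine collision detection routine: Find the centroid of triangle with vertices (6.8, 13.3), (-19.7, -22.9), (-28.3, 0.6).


Centroid = ((x_A+x_B+x_C)/3, (y_A+y_B+y_C)/3)
= ((6.8+(-19.7)+(-28.3))/3, (13.3+(-22.9)+0.6)/3)
= (-13.7333, -3)

(-13.7333, -3)


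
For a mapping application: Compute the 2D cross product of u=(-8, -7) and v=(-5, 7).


u x v = u_x*v_y - u_y*v_x = (-8)*7 - (-7)*(-5)
= (-56) - 35 = -91

-91


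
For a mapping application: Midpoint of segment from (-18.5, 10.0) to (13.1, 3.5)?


M = (((-18.5)+13.1)/2, (10+3.5)/2)
= (-2.7, 6.75)

(-2.7, 6.75)


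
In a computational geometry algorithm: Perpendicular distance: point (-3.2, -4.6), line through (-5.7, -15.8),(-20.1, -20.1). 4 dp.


|cross product| = 150.53
|line direction| = sqrt(225.85) = 15.0283
Distance = 150.53/sqrt(225.85) = 10.0164

10.0164


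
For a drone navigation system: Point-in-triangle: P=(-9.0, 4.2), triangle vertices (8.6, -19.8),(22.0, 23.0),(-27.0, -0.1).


Cross products: AB x AP = 1074.88, BC x BP = 205.1, CA x CP = 507.68
All same sign? yes

Yes, inside


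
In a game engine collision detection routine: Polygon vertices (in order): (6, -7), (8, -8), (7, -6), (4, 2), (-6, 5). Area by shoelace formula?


Shoelace sum: (6*(-8) - 8*(-7)) + (8*(-6) - 7*(-8)) + (7*2 - 4*(-6)) + (4*5 - (-6)*2) + ((-6)*(-7) - 6*5)
= 98
Area = |98|/2 = 49

49


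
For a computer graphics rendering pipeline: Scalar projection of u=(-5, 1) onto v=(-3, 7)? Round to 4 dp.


u.v = 22, |v| = sqrt(58) = 7.6158
Scalar projection = u.v / |v| = 22 / sqrt(58) = 2.8887

2.8887


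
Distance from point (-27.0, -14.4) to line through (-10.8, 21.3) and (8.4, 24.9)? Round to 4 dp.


|cross product| = 627.12
|line direction| = sqrt(381.6) = 19.5346
Distance = 627.12/sqrt(381.6) = 32.1031

32.1031


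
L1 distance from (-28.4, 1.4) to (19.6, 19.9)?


|(-28.4)-19.6| + |1.4-19.9| = 48 + 18.5 = 66.5

66.5


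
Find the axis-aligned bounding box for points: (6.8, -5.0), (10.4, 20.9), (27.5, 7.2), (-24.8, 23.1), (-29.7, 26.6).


x range: [-29.7, 27.5]
y range: [-5, 26.6]
Bounding box: (-29.7,-5) to (27.5,26.6)

(-29.7,-5) to (27.5,26.6)


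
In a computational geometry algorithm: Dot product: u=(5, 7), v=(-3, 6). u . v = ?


u . v = u_x*v_x + u_y*v_y = 5*(-3) + 7*6
= (-15) + 42 = 27

27


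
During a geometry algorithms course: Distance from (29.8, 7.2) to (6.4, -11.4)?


dx=-23.4, dy=-18.6
d^2 = (-23.4)^2 + (-18.6)^2 = 893.52
d = sqrt(893.52) = 29.8918

29.8918


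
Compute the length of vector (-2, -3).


|u| = sqrt((-2)^2 + (-3)^2) = sqrt(13) = 3.6056

3.6056


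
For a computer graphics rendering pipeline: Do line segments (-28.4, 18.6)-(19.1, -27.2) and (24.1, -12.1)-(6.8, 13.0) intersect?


Cross products: d1=786.64, d2=386.73, d3=946.25, d4=1346.16
d1*d2 < 0 and d3*d4 < 0? no

No, they don't intersect


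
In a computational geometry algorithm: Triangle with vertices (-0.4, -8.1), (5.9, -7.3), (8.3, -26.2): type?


Side lengths squared: AB^2=40.33, BC^2=362.97, CA^2=403.3
Sorted: [40.33, 362.97, 403.3]
By sides: Scalene, By angles: Right

Scalene, Right


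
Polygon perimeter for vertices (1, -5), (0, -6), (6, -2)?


Sides: (1, -5)->(0, -6): sqrt(2) = 1.414214, (0, -6)->(6, -2): sqrt(52) = 7.211103, (6, -2)->(1, -5): sqrt(34) = 5.830952
Sum = 14.456269
Perimeter = 14.4563

14.4563


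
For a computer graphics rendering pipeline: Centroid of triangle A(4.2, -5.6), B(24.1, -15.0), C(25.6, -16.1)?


Centroid = ((x_A+x_B+x_C)/3, (y_A+y_B+y_C)/3)
= ((4.2+24.1+25.6)/3, ((-5.6)+(-15)+(-16.1))/3)
= (17.9667, -12.2333)

(17.9667, -12.2333)


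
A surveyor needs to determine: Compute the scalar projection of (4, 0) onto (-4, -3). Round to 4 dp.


u.v = -16, |v| = sqrt(25) = 5
Scalar projection = u.v / |v| = -16 / sqrt(25) = -3.2

-3.2


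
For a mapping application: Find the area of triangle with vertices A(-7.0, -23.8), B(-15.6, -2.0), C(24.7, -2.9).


Area = |x_A(y_B-y_C) + x_B(y_C-y_A) + x_C(y_A-y_B)|/2
= |(-6.3) + (-326.04) + (-538.46)|/2
= 870.8/2 = 435.4

435.4


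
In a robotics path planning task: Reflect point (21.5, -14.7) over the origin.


Reflection over origin: (x,y) -> (-x,-y)
(21.5, -14.7) -> (-21.5, 14.7)

(-21.5, 14.7)


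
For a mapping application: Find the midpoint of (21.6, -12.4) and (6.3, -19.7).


M = ((21.6+6.3)/2, ((-12.4)+(-19.7))/2)
= (13.95, -16.05)

(13.95, -16.05)


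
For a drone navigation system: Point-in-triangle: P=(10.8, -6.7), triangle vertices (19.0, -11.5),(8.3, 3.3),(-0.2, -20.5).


Cross products: AB x AP = 70, BC x BP = 144.5, CA x CP = 165.96
All same sign? yes

Yes, inside


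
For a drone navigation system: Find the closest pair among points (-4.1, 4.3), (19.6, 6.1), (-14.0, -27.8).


d(P0,P1) = 23.7683, d(P0,P2) = 33.592, d(P1,P2) = 47.7302
Closest: P0 and P1

Closest pair: (-4.1, 4.3) and (19.6, 6.1), distance = 23.7683


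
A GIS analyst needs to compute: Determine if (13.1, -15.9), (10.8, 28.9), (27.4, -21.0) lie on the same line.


Cross product: (10.8-13.1)*((-21)-(-15.9)) - (28.9-(-15.9))*(27.4-13.1)
= -628.91

No, not collinear


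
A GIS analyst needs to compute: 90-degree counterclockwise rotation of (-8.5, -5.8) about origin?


90° CCW: (x,y) -> (-y, x)
(-8.5,-5.8) -> (5.8, -8.5)

(5.8, -8.5)


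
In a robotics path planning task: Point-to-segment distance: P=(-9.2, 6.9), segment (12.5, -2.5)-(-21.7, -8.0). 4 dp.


Project P onto AB: t = 0.5754 (clamped to [0,1])
Closest point on segment: (-7.1793, -5.6648)
Distance: 12.7262

12.7262


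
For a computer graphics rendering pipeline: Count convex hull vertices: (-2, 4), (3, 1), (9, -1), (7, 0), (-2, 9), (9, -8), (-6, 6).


Convex hull vertices (CCW): (-6, 6), (9, -8), (9, -1), (-2, 9)
Count = 4

4


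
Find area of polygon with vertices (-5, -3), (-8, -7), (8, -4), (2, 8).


Shoelace sum: ((-5)*(-7) - (-8)*(-3)) + ((-8)*(-4) - 8*(-7)) + (8*8 - 2*(-4)) + (2*(-3) - (-5)*8)
= 205
Area = |205|/2 = 102.5

102.5


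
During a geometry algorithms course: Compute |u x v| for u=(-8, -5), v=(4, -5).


|u x v| = |(-8)*(-5) - (-5)*4|
= |40 - (-20)| = 60

60


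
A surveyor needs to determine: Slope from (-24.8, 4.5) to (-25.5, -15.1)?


slope = (y2-y1)/(x2-x1) = ((-15.1)-4.5)/((-25.5)-(-24.8)) = (-19.6)/(-0.7) = 28

28


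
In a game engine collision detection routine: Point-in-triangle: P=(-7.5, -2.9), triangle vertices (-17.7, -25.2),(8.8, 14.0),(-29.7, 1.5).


Cross products: AB x AP = 191.11, BC x BP = 446.9, CA x CP = 539.94
All same sign? yes

Yes, inside


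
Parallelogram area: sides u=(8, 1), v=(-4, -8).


|u x v| = |8*(-8) - 1*(-4)|
= |(-64) - (-4)| = 60

60


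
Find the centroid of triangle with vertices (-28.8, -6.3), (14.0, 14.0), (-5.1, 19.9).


Centroid = ((x_A+x_B+x_C)/3, (y_A+y_B+y_C)/3)
= (((-28.8)+14+(-5.1))/3, ((-6.3)+14+19.9)/3)
= (-6.6333, 9.2)

(-6.6333, 9.2)


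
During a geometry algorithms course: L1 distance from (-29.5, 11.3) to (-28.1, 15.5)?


|(-29.5)-(-28.1)| + |11.3-15.5| = 1.4 + 4.2 = 5.6

5.6


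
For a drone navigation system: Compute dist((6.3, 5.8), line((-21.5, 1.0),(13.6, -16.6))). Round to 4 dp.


|cross product| = 657.76
|line direction| = sqrt(1541.77) = 39.2654
Distance = 657.76/sqrt(1541.77) = 16.7517

16.7517


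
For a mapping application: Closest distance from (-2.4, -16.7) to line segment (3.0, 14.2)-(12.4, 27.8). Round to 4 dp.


Project P onto AB: t = 0 (clamped to [0,1])
Closest point on segment: (3, 14.2)
Distance: 31.3683

31.3683


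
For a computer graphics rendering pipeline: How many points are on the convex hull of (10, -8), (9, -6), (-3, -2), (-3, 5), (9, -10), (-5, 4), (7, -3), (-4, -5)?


Convex hull vertices (CCW): (-5, 4), (-4, -5), (9, -10), (10, -8), (9, -6), (7, -3), (-3, 5)
Count = 7

7


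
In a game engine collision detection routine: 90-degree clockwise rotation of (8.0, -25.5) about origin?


90° CW: (x,y) -> (y, -x)
(8,-25.5) -> (-25.5, -8)

(-25.5, -8)


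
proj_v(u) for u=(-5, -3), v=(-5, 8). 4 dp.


u.v = 1, |v| = sqrt(89) = 9.434
Scalar projection = u.v / |v| = 1 / sqrt(89) = 0.106

0.106


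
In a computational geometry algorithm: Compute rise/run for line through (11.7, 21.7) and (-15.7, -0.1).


slope = (y2-y1)/(x2-x1) = ((-0.1)-21.7)/((-15.7)-11.7) = (-21.8)/(-27.4) = 0.7956

0.7956


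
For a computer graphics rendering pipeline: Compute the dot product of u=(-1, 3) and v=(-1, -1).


u . v = u_x*v_x + u_y*v_y = (-1)*(-1) + 3*(-1)
= 1 + (-3) = -2

-2


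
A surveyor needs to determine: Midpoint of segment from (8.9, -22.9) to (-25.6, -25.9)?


M = ((8.9+(-25.6))/2, ((-22.9)+(-25.9))/2)
= (-8.35, -24.4)

(-8.35, -24.4)


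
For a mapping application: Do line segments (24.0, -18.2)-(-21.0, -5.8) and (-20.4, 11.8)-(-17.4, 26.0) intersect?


Cross products: d1=-720.48, d2=-44.28, d3=-799.44, d4=-1475.64
d1*d2 < 0 and d3*d4 < 0? no

No, they don't intersect


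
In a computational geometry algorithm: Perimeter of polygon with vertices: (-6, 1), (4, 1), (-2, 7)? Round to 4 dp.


Sides: (-6, 1)->(4, 1): sqrt(100) = 10, (4, 1)->(-2, 7): sqrt(72) = 8.485281, (-2, 7)->(-6, 1): sqrt(52) = 7.211103
Sum = 25.696384
Perimeter = 25.6964

25.6964


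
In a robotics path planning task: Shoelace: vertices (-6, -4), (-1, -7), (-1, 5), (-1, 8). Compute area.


Shoelace sum: ((-6)*(-7) - (-1)*(-4)) + ((-1)*5 - (-1)*(-7)) + ((-1)*8 - (-1)*5) + ((-1)*(-4) - (-6)*8)
= 75
Area = |75|/2 = 37.5

37.5


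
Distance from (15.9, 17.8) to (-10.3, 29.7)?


dx=-26.2, dy=11.9
d^2 = (-26.2)^2 + 11.9^2 = 828.05
d = sqrt(828.05) = 28.7759

28.7759


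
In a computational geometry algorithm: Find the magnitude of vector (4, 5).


|u| = sqrt(4^2 + 5^2) = sqrt(41) = 6.4031

6.4031


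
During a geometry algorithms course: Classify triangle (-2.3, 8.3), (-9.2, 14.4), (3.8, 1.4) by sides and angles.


Side lengths squared: AB^2=84.82, BC^2=338, CA^2=84.82
Sorted: [84.82, 84.82, 338]
By sides: Isosceles, By angles: Obtuse

Isosceles, Obtuse


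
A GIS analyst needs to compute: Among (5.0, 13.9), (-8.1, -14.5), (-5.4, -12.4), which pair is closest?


d(P0,P1) = 31.2757, d(P0,P2) = 28.2816, d(P1,P2) = 3.4205
Closest: P1 and P2

Closest pair: (-8.1, -14.5) and (-5.4, -12.4), distance = 3.4205


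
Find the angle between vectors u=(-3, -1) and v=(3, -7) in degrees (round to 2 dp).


u.v = -2, |u| = sqrt(10) = 3.1623, |v| = sqrt(58) = 7.6158
cos(theta) = u.v/(|u||v|) = -2/sqrt(580) = -0.083045
theta = acos(-0.083045) = 94.76 degrees

94.76 degrees


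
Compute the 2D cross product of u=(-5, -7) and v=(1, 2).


u x v = u_x*v_y - u_y*v_x = (-5)*2 - (-7)*1
= (-10) - (-7) = -3

-3


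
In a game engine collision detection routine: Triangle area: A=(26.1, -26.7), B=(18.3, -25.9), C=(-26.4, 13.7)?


Area = |x_A(y_B-y_C) + x_B(y_C-y_A) + x_C(y_A-y_B)|/2
= |(-1033.56) + 739.32 + 21.12|/2
= 273.12/2 = 136.56

136.56


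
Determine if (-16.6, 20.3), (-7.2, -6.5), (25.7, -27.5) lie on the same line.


Cross product: ((-7.2)-(-16.6))*((-27.5)-20.3) - ((-6.5)-20.3)*(25.7-(-16.6))
= 684.32

No, not collinear


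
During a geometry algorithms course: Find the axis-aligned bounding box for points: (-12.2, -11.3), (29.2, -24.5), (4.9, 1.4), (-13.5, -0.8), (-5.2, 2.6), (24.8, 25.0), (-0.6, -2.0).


x range: [-13.5, 29.2]
y range: [-24.5, 25]
Bounding box: (-13.5,-24.5) to (29.2,25)

(-13.5,-24.5) to (29.2,25)


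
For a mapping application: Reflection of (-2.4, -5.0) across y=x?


Reflection over y=x: (x,y) -> (y,x)
(-2.4, -5) -> (-5, -2.4)

(-5, -2.4)


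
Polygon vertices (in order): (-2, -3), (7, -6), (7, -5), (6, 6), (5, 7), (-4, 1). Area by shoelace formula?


Shoelace sum: ((-2)*(-6) - 7*(-3)) + (7*(-5) - 7*(-6)) + (7*6 - 6*(-5)) + (6*7 - 5*6) + (5*1 - (-4)*7) + ((-4)*(-3) - (-2)*1)
= 171
Area = |171|/2 = 85.5

85.5


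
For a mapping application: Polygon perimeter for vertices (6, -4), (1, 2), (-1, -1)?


Sides: (6, -4)->(1, 2): sqrt(61) = 7.81025, (1, 2)->(-1, -1): sqrt(13) = 3.605551, (-1, -1)->(6, -4): sqrt(58) = 7.615773
Sum = 19.031574
Perimeter = 19.0316

19.0316


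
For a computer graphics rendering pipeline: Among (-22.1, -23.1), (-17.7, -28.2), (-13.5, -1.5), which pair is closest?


d(P0,P1) = 6.7357, d(P0,P2) = 23.2491, d(P1,P2) = 27.0283
Closest: P0 and P1

Closest pair: (-22.1, -23.1) and (-17.7, -28.2), distance = 6.7357


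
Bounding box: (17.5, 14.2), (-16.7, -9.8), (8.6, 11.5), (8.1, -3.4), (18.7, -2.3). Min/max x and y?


x range: [-16.7, 18.7]
y range: [-9.8, 14.2]
Bounding box: (-16.7,-9.8) to (18.7,14.2)

(-16.7,-9.8) to (18.7,14.2)


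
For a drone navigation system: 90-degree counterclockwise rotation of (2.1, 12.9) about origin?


90° CCW: (x,y) -> (-y, x)
(2.1,12.9) -> (-12.9, 2.1)

(-12.9, 2.1)


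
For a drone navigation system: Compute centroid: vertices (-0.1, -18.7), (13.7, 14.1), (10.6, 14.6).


Centroid = ((x_A+x_B+x_C)/3, (y_A+y_B+y_C)/3)
= (((-0.1)+13.7+10.6)/3, ((-18.7)+14.1+14.6)/3)
= (8.0667, 3.3333)

(8.0667, 3.3333)


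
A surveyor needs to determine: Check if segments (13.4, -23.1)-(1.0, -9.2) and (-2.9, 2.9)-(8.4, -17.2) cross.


Cross products: d1=33.83, d2=-58.34, d3=-95.83, d4=-3.66
d1*d2 < 0 and d3*d4 < 0? no

No, they don't intersect


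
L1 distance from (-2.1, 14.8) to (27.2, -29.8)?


|(-2.1)-27.2| + |14.8-(-29.8)| = 29.3 + 44.6 = 73.9

73.9


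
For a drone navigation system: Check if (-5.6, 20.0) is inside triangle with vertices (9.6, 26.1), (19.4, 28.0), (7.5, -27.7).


Cross products: AB x AP = -30.9, BC x BP = -1297.3, CA x CP = 804.95
All same sign? no

No, outside


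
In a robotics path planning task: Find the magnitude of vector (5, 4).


|u| = sqrt(5^2 + 4^2) = sqrt(41) = 6.4031

6.4031
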